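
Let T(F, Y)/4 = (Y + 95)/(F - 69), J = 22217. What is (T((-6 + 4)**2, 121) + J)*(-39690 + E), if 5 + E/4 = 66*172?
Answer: 8223587218/65 ≈ 1.2652e+8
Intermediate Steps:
T(F, Y) = 4*(95 + Y)/(-69 + F) (T(F, Y) = 4*((Y + 95)/(F - 69)) = 4*((95 + Y)/(-69 + F)) = 4*(95 + Y)/(-69 + F))
E = 45388 (E = -20 + 4*(66*172) = -20 + 4*11352 = -20 + 45408 = 45388)
(T((-6 + 4)**2, 121) + J)*(-39690 + E) = (4*(95 + 121)/(-69 + (-6 + 4)**2) + 22217)*(-39690 + 45388) = (4*216/(-69 + (-2)**2) + 22217)*5698 = (4*216/(-69 + 4) + 22217)*5698 = (4*216/(-65) + 22217)*5698 = (4*(-1/65)*216 + 22217)*5698 = (-864/65 + 22217)*5698 = (1443241/65)*5698 = 8223587218/65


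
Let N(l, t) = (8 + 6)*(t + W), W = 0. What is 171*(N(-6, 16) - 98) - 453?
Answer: 21093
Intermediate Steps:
N(l, t) = 14*t (N(l, t) = (8 + 6)*(t + 0) = 14*t)
171*(N(-6, 16) - 98) - 453 = 171*(14*16 - 98) - 453 = 171*(224 - 98) - 453 = 171*126 - 453 = 21546 - 453 = 21093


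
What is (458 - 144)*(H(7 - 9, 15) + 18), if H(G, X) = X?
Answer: 10362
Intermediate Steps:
(458 - 144)*(H(7 - 9, 15) + 18) = (458 - 144)*(15 + 18) = 314*33 = 10362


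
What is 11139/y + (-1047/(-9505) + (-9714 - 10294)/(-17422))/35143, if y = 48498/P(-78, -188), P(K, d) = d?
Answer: -1015573617024119759/23519687454809795 ≈ -43.180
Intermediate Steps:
y = -24249/94 (y = 48498/(-188) = 48498*(-1/188) = -24249/94 ≈ -257.97)
11139/y + (-1047/(-9505) + (-9714 - 10294)/(-17422))/35143 = 11139/(-24249/94) + (-1047/(-9505) + (-9714 - 10294)/(-17422))/35143 = 11139*(-94/24249) + (-1047*(-1/9505) - 20008*(-1/17422))*(1/35143) = -349022/8083 + (1047/9505 + 10004/8711)*(1/35143) = -349022/8083 + (104208437/82798055)*(1/35143) = -349022/8083 + 104208437/2909772046865 = -1015573617024119759/23519687454809795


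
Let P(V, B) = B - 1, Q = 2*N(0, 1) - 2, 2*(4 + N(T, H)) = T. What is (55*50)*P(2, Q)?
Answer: -30250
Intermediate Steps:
N(T, H) = -4 + T/2
Q = -10 (Q = 2*(-4 + (½)*0) - 2 = 2*(-4 + 0) - 2 = 2*(-4) - 2 = -8 - 2 = -10)
P(V, B) = -1 + B
(55*50)*P(2, Q) = (55*50)*(-1 - 10) = 2750*(-11) = -30250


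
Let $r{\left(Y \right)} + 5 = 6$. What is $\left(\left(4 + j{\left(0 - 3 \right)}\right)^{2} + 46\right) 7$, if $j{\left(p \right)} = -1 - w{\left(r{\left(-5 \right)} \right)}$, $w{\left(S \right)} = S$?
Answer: $350$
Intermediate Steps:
$r{\left(Y \right)} = 1$ ($r{\left(Y \right)} = -5 + 6 = 1$)
$j{\left(p \right)} = -2$ ($j{\left(p \right)} = -1 - 1 = -2$)
$\left(\left(4 + j{\left(0 - 3 \right)}\right)^{2} + 46\right) 7 = \left(\left(4 - 2\right)^{2} + 46\right) 7 = \left(2^{2} + 46\right) 7 = \left(4 + 46\right) 7 = 50 \cdot 7 = 350$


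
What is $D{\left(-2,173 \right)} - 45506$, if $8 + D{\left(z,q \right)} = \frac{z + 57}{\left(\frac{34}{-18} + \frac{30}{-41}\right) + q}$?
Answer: $- \frac{572288977}{12574} \approx -45514.0$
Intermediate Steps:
$D{\left(z,q \right)} = -8 + \frac{57 + z}{- \frac{967}{369} + q}$ ($D{\left(z,q \right)} = -8 + \frac{z + 57}{\left(\frac{34}{-18} + \frac{30}{-41}\right) + q} = -8 + \frac{57 + z}{\left(34 \left(- \frac{1}{18}\right) + 30 \left(- \frac{1}{41}\right)\right) + q} = -8 + \frac{57 + z}{\left(- \frac{17}{9} - \frac{30}{41}\right) + q} = -8 + \frac{57 + z}{- \frac{967}{369} + q}$)
$D{\left(-2,173 \right)} - 45506 = \frac{28769 - 510696 + 369 \left(-2\right)}{-967 + 369 \cdot 173} - 45506 = \frac{28769 - 510696 - 738}{-967 + 63837} - 45506 = \frac{1}{62870} \left(-482665\right) - 45506 = - \frac{96533}{12574} - 45506 = - \frac{572288977}{12574}$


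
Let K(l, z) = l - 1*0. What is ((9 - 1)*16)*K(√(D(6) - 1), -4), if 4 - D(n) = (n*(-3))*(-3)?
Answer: 128*I*√51 ≈ 914.1*I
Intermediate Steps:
D(n) = 4 - 9*n (D(n) = 4 - n*(-3)*(-3) = 4 - (-3*n)*(-3) = 4 - 9*n)
K(l, z) = l (K(l, z) = l + 0 = l)
((9 - 1)*16)*K(√(D(6) - 1), -4) = ((9 - 1)*16)*√((4 - 9*6) - 1) = (8*16)*√((4 - 54) - 1) = 128*√(-50 - 1) = 128*√(-51) = 128*(I*√51) = 128*I*√51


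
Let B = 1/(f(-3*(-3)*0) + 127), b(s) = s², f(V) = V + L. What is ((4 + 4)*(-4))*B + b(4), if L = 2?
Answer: 2032/129 ≈ 15.752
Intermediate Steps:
f(V) = 2 + V (f(V) = V + 2 = 2 + V)
B = 1/129 (B = 1/((2 - 3*(-3)*0) + 127) = 1/((2 + 9*0) + 127) = 1/((2 + 0) + 127) = 1/(2 + 127) = 1/129 ≈ 0.0077519)
((4 + 4)*(-4))*B + b(4) = ((4 + 4)*(-4))*(1/129) + 4² = (8*(-4))*(1/129) + 16 = -32*1/129 + 16 = -32/129 + 16 = 2032/129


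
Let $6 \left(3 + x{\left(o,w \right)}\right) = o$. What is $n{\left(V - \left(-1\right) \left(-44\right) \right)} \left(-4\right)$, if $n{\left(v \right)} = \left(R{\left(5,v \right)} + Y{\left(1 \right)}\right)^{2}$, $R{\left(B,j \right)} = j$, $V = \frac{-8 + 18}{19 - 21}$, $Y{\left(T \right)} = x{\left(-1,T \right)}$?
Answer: $- \frac{97969}{9} \approx -10885.0$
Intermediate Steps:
$x{\left(o,w \right)} = -3 + \frac{o}{6}$
$Y{\left(T \right)} = - \frac{19}{6}$ ($Y{\left(T \right)} = -3 + \frac{1}{6} \left(-1\right) = -3 - \frac{1}{6} = - \frac{19}{6}$)
$V = -5$ ($V = \frac{10}{-2} = 10 \left(- \frac{1}{2}\right) = -5$)
$n{\left(v \right)} = \left(- \frac{19}{6} + v\right)^{2}$ ($n{\left(v \right)} = \left(v - \frac{19}{6}\right)^{2} = \left(- \frac{19}{6} + v\right)^{2}$)
$n{\left(V - \left(-1\right) \left(-44\right) \right)} \left(-4\right) = \frac{\left(-19 + 6 \left(-5 - \left(-1\right) \left(-44\right)\right)\right)^{2}}{36} \left(-4\right) = \frac{\left(-19 + 6 \left(-5 - 44\right)\right)^{2}}{36} \left(-4\right) = \frac{\left(-19 + 6 \left(-49\right)\right)^{2}}{36} \left(-4\right) = \frac{\left(-19 - 294\right)^{2}}{36} \left(-4\right) = \frac{\left(-313\right)^{2}}{36} \left(-4\right) = \frac{1}{36} \cdot 97969 \left(-4\right) = \frac{97969}{36} \left(-4\right) = - \frac{97969}{9}$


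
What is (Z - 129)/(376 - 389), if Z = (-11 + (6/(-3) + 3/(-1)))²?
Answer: -127/13 ≈ -9.7692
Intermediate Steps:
Z = 256 (Z = (-11 + (6*(-⅓) + 3*(-1)))² = (-11 + (-2 - 3))² = (-11 - 5)² = (-16)² = 256)
(Z - 129)/(376 - 389) = (256 - 129)/(376 - 389) = 127/(-13) = 127*(-1/13) = -127/13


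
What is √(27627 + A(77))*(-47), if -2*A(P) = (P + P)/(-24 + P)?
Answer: -47*√77600162/53 ≈ -7811.8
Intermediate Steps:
A(P) = -P/(-24 + P) (A(P) = -(P + P)/(2*(-24 + P)) = -2*P/(2*(-24 + P)) = -P/(-24 + P))
√(27627 + A(77))*(-47) = √(27627 - 1*77/(-24 + 77))*(-47) = √(27627 - 1*77/53)*(-47) = √(27627 - 1*77*1/53)*(-47) = √(27627 - 77/53)*(-47) = √(1464154/53)*(-47) = (√77600162/53)*(-47) = -47*√77600162/53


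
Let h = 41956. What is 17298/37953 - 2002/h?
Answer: 36098499/88464226 ≈ 0.40806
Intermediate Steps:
17298/37953 - 2002/h = 17298/37953 - 2002/41956 = 17298*(1/37953) - 2002*1/41956 = 1922/4217 - 1001/20978 = 36098499/88464226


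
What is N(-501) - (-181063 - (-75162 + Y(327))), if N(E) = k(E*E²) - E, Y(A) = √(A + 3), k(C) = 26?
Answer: 106428 + √330 ≈ 1.0645e+5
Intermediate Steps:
Y(A) = √(3 + A)
N(E) = 26 - E
N(-501) - (-181063 - (-75162 + Y(327))) = (26 - 1*(-501)) - (-181063 - (-75162 + √(3 + 327))) = (26 + 501) - (-181063 - (-75162 + √330)) = 527 - (-181063 + (75162 - √330)) = 527 - (-105901 - √330) = 527 + (105901 + √330) = 106428 + √330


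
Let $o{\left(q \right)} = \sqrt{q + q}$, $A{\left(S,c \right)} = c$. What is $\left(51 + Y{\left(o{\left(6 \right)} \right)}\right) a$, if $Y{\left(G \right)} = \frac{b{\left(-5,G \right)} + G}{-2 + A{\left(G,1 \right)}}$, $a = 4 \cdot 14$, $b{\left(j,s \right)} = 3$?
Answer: $2688 - 112 \sqrt{3} \approx 2494.0$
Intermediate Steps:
$a = 56$
$o{\left(q \right)} = \sqrt{2} \sqrt{q}$ ($o{\left(q \right)} = \sqrt{2 q} = \sqrt{2} \sqrt{q}$)
$Y{\left(G \right)} = -3 - G$ ($Y{\left(G \right)} = \frac{3 + G}{-2 + 1} = \frac{3 + G}{-1} = \left(3 + G\right) \left(-1\right) = -3 - G$)
$\left(51 + Y{\left(o{\left(6 \right)} \right)}\right) a = \left(51 - \left(3 + \sqrt{2} \sqrt{6}\right)\right) 56 = \left(51 - \left(3 + 2 \sqrt{3}\right)\right) 56 = \left(48 - 2 \sqrt{3}\right) 56 = 2688 - 112 \sqrt{3}$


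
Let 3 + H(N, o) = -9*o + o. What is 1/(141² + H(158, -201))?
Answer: 1/21486 ≈ 4.6542e-5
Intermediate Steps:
H(N, o) = -3 - 8*o (H(N, o) = -3 + (-9*o + o) = -3 - 8*o)
1/(141² + H(158, -201)) = 1/(141² + (-3 - 8*(-201))) = 1/(19881 + (-3 + 1608)) = 1/(19881 + 1605) = 1/21486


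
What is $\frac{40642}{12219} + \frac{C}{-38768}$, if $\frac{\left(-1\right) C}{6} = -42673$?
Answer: $- \frac{776459633}{236853096} \approx -3.2782$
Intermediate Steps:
$C = 256038$ ($C = \left(-6\right) \left(-42673\right) = 256038$)
$\frac{40642}{12219} + \frac{C}{-38768} = \frac{40642}{12219} + \frac{256038}{-38768} = 40642 \cdot \frac{1}{12219} + 256038 \left(- \frac{1}{38768}\right) = \frac{40642}{12219} - \frac{128019}{19384} = - \frac{776459633}{236853096}$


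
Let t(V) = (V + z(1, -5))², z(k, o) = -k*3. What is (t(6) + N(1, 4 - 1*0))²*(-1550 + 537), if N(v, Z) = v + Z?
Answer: -198548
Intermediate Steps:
z(k, o) = -3*k
N(v, Z) = Z + v
t(V) = (-3 + V)² (t(V) = (V - 3*1)² = (V - 3)² = (-3 + V)²)
(t(6) + N(1, 4 - 1*0))²*(-1550 + 537) = ((-3 + 6)² + ((4 - 1*0) + 1))²*(-1550 + 537) = (3² + ((4 + 0) + 1))²*(-1013) = (9 + (4 + 1))²*(-1013) = (9 + 5)²*(-1013) = 14²*(-1013) = 196*(-1013) = -198548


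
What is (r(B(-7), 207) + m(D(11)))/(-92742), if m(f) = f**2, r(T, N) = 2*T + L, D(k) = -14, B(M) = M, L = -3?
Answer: -179/92742 ≈ -0.0019301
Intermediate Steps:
r(T, N) = -3 + 2*T (r(T, N) = 2*T - 3 = -3 + 2*T)
(r(B(-7), 207) + m(D(11)))/(-92742) = ((-3 + 2*(-7)) + (-14)**2)/(-92742) = ((-3 - 14) + 196)*(-1/92742) = (-17 + 196)*(-1/92742) = 179*(-1/92742) = -179/92742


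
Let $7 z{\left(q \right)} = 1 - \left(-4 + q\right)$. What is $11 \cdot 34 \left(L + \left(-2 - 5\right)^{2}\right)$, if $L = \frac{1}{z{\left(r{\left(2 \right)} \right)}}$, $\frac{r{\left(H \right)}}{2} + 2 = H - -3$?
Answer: $15708$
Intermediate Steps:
$r{\left(H \right)} = 2 + 2 H$ ($r{\left(H \right)} = -4 + 2 \left(H - -3\right) = -4 + 2 \left(H + 3\right) = -4 + 2 \left(3 + H\right) = -4 + \left(6 + 2 H\right) = 2 + 2 H$)
$z{\left(q \right)} = \frac{5}{7} - \frac{q}{7}$ ($z{\left(q \right)} = \frac{1 - \left(-4 + q\right)}{7} = \frac{5 - q}{7} = \frac{5}{7} - \frac{q}{7}$)
$L = -7$ ($L = \frac{1}{\frac{5}{7} - \frac{2 + 2 \cdot 2}{7}} = \frac{1}{\frac{5}{7} - \frac{2 + 4}{7}} = \frac{1}{\frac{5}{7} - \frac{6}{7}} = \frac{1}{- \frac{1}{7}} = -7$)
$11 \cdot 34 \left(L + \left(-2 - 5\right)^{2}\right) = 11 \cdot 34 \left(-7 + \left(-2 - 5\right)^{2}\right) = 374 \left(-7 + \left(-7\right)^{2}\right) = 374 \left(-7 + 49\right) = 374 \cdot 42 = 15708$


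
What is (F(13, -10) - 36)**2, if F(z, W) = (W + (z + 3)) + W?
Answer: 1600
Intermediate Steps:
F(z, W) = 3 + z + 2*W (F(z, W) = (W + (3 + z)) + W = (3 + W + z) + W = 3 + z + 2*W)
(F(13, -10) - 36)**2 = ((3 + 13 + 2*(-10)) - 36)**2 = ((3 + 13 - 20) - 36)**2 = (-4 - 36)**2 = (-40)**2 = 1600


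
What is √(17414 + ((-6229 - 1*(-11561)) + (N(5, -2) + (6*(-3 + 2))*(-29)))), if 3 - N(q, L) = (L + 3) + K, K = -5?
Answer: √22927 ≈ 151.42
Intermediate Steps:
N(q, L) = 5 - L (N(q, L) = 3 - ((L + 3) - 5) = 3 - ((3 + L) - 5) = 3 - (-2 + L) = 3 + (2 - L) = 5 - L)
√(17414 + ((-6229 - 1*(-11561)) + (N(5, -2) + (6*(-3 + 2))*(-29)))) = √(17414 + ((-6229 - 1*(-11561)) + ((5 - 1*(-2)) + (6*(-3 + 2))*(-29)))) = √(17414 + ((-6229 + 11561) + ((5 + 2) + (6*(-1))*(-29)))) = √(17414 + (5332 + (7 - 6*(-29)))) = √(17414 + (5332 + (7 + 174))) = √(17414 + (5332 + 181)) = √(17414 + 5513) = √22927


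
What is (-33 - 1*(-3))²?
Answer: 900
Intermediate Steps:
(-33 - 1*(-3))² = (-33 + 3)² = (-30)² = 900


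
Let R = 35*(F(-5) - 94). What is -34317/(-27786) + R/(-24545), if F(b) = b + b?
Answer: 62896787/45467158 ≈ 1.3833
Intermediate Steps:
F(b) = 2*b
R = -3640 (R = 35*(2*(-5) - 94) = 35*(-10 - 94) = 35*(-104) = -3640)
-34317/(-27786) + R/(-24545) = -34317/(-27786) - 3640/(-24545) = -34317*(-1/27786) - 3640*(-1/24545) = 11439/9262 + 728/4909 = 62896787/45467158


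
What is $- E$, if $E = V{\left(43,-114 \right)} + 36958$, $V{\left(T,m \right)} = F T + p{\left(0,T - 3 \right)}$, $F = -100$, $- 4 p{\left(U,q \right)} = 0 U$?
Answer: $-32658$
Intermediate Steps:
$p{\left(U,q \right)} = 0$ ($p{\left(U,q \right)} = - \frac{0 U}{4} = \left(- \frac{1}{4}\right) 0 = 0$)
$V{\left(T,m \right)} = - 100 T$ ($V{\left(T,m \right)} = - 100 T + 0 = - 100 T$)
$E = 32658$ ($E = \left(-100\right) 43 + 36958 = -4300 + 36958 = 32658$)
$- E = \left(-1\right) 32658 = -32658$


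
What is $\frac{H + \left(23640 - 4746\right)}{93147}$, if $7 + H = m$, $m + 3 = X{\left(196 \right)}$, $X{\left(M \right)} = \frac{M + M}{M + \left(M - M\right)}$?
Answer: $\frac{18886}{93147} \approx 0.20275$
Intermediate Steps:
$X{\left(M \right)} = 2$ ($X{\left(M \right)} = \frac{2 M}{M + 0} = \frac{2 M}{M} = 2$)
$m = -1$ ($m = -3 + 2 = -1$)
$H = -8$ ($H = -7 - 1 = -8$)
$\frac{H + \left(23640 - 4746\right)}{93147} = \frac{-8 + \left(23640 - 4746\right)}{93147} = \left(-8 + \left(23640 - 4746\right)\right) \frac{1}{93147} = \left(-8 + 18894\right) \frac{1}{93147} = 18886 \cdot \frac{1}{93147} = \frac{18886}{93147}$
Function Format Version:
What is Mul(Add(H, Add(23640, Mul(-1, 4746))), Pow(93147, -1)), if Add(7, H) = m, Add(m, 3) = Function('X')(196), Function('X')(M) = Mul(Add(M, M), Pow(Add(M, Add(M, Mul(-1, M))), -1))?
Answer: Rational(18886, 93147) ≈ 0.20275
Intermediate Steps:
Function('X')(M) = 2 (Function('X')(M) = Mul(Mul(2, M), Pow(Add(M, 0), -1)) = Mul(Mul(2, M), Pow(M, -1)) = 2)
m = -1 (m = Add(-3, 2) = -1)
H = -8 (H = Add(-7, -1) = -8)
Mul(Add(H, Add(23640, Mul(-1, 4746))), Pow(93147, -1)) = Mul(Add(-8, Add(23640, Mul(-1, 4746))), Pow(93147, -1)) = Mul(Add(-8, Add(23640, -4746)), Rational(1, 93147)) = Mul(Add(-8, 18894), Rational(1, 93147)) = Mul(18886, Rational(1, 93147)) = Rational(18886, 93147)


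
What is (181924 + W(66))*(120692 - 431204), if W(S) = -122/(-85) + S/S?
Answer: -4801679008464/85 ≈ -5.6490e+10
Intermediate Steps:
W(S) = 207/85 (W(S) = -122*(-1/85) + 1 = 122/85 + 1 = 207/85)
(181924 + W(66))*(120692 - 431204) = (181924 + 207/85)*(120692 - 431204) = (15463747/85)*(-310512) = -4801679008464/85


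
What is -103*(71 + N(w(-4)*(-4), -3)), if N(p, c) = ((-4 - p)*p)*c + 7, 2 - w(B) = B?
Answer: -156354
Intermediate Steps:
w(B) = 2 - B
N(p, c) = 7 + c*p*(-4 - p) (N(p, c) = (p*(-4 - p))*c + 7 = c*p*(-4 - p) + 7 = 7 + c*p*(-4 - p))
-103*(71 + N(w(-4)*(-4), -3)) = -103*(71 + (7 - 1*(-3)*((2 - 1*(-4))*(-4))**2 - 4*(-3)*(2 - 1*(-4))*(-4))) = -103*(71 + (7 - 1*(-3)*((2 + 4)*(-4))**2 - 4*(-3)*(2 + 4)*(-4))) = -103*(71 + (7 - 1*(-3)*(6*(-4))**2 - 4*(-3)*6*(-4))) = -103*(71 + (7 - 1*(-3)*(-24)**2 - 4*(-3)*(-24))) = -103*(71 + (7 - 1*(-3)*576 - 288)) = -103*(71 + (7 + 1728 - 288)) = -103*(71 + 1447) = -103*1518 = -156354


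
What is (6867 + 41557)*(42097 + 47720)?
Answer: 4349298408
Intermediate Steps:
(6867 + 41557)*(42097 + 47720) = 48424*89817 = 4349298408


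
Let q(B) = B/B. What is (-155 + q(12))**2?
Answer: 23716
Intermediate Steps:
q(B) = 1
(-155 + q(12))**2 = (-155 + 1)**2 = (-154)**2 = 23716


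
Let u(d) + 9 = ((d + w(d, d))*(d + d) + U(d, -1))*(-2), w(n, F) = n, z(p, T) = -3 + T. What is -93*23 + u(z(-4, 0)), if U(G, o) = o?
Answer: -2218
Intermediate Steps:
u(d) = -7 - 8*d² (u(d) = -9 + ((d + d)*(d + d) - 1)*(-2) = -9 + ((2*d)*(2*d) - 1)*(-2) = -9 + (4*d² - 1)*(-2) = -9 + (-1 + 4*d²)*(-2) = -9 + (2 - 8*d²) = -7 - 8*d²)
-93*23 + u(z(-4, 0)) = -93*23 + (-7 - 8*(-3 + 0)²) = -2139 + (-7 - 8*(-3)²) = -2139 + (-7 - 8*9) = -2139 + (-7 - 72) = -2139 - 79 = -2218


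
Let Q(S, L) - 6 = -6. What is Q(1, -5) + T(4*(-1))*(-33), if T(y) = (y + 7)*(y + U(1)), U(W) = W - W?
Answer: 396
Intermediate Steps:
Q(S, L) = 0 (Q(S, L) = 6 - 6 = 0)
U(W) = 0
T(y) = y*(7 + y) (T(y) = (y + 7)*(y + 0) = (7 + y)*y = y*(7 + y))
Q(1, -5) + T(4*(-1))*(-33) = 0 + ((4*(-1))*(7 + 4*(-1)))*(-33) = 0 - 4*(7 - 4)*(-33) = 0 - 4*3*(-33) = 0 - 12*(-33) = 0 + 396 = 396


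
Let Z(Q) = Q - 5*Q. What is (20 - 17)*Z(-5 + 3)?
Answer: 24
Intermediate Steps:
Z(Q) = -4*Q
(20 - 17)*Z(-5 + 3) = (20 - 17)*(-4*(-5 + 3)) = 3*(-4*(-2)) = 3*8 = 24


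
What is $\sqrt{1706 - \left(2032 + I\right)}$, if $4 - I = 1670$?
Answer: $2 \sqrt{335} \approx 36.606$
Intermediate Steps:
$I = -1666$ ($I = 4 - 1670 = -1666$)
$\sqrt{1706 - \left(2032 + I\right)} = \sqrt{1706 - 366} = \sqrt{1340} = 2 \sqrt{335}$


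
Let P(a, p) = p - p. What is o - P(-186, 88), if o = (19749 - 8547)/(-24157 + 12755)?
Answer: -5601/5701 ≈ -0.98246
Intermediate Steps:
P(a, p) = 0
o = -5601/5701 (o = 11202/(-11402) = 11202*(-1/11402) = -5601/5701 ≈ -0.98246)
o - P(-186, 88) = -5601/5701 - 1*0 = -5601/5701 + 0 = -5601/5701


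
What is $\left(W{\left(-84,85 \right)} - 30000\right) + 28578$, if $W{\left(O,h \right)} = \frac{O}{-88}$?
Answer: $- \frac{31263}{22} \approx -1421.0$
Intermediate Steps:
$W{\left(O,h \right)} = - \frac{O}{88}$ ($W{\left(O,h \right)} = O \left(- \frac{1}{88}\right) = - \frac{O}{88}$)
$\left(W{\left(-84,85 \right)} - 30000\right) + 28578 = \left(\left(- \frac{1}{88}\right) \left(-84\right) - 30000\right) + 28578 = \left(\frac{21}{22} - 30000\right) + 28578 = - \frac{659979}{22} + 28578 = - \frac{31263}{22}$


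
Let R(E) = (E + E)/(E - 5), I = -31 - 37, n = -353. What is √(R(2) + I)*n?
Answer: -1412*I*√39/3 ≈ -2939.3*I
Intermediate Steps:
I = -68
R(E) = 2*E/(-5 + E) (R(E) = (2*E)/(-5 + E) = 2*E/(-5 + E))
√(R(2) + I)*n = √(2*2/(-5 + 2) - 68)*(-353) = √(2*2/(-3) - 68)*(-353) = √(2*2*(-⅓) - 68)*(-353) = √(-4/3 - 68)*(-353) = √(-208/3)*(-353) = (4*I*√39/3)*(-353) = -1412*I*√39/3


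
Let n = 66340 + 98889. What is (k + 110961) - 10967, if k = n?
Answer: 265223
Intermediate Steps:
n = 165229
k = 165229
(k + 110961) - 10967 = (165229 + 110961) - 10967 = 276190 - 10967 = 265223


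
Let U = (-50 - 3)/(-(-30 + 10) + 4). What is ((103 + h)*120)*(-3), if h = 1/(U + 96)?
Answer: -83475720/2251 ≈ -37084.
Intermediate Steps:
U = -53/24 (U = -53/(-1*(-20) + 4) = -53/(20 + 4) = -53/24 ≈ -2.2083)
h = 24/2251 (h = 1/(-53/24 + 96) = 1/(2251/24) = 24/2251 ≈ 0.010662)
((103 + h)*120)*(-3) = ((103 + 24/2251)*120)*(-3) = ((231877/2251)*120)*(-3) = (27825240/2251)*(-3) = -83475720/2251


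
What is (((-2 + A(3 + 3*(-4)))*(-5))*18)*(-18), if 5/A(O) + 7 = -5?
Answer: -3915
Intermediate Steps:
A(O) = -5/12 (A(O) = 5/(-7 - 5) = 5/(-12) = 5*(-1/12) = -5/12)
(((-2 + A(3 + 3*(-4)))*(-5))*18)*(-18) = (((-2 - 5/12)*(-5))*18)*(-18) = (-29/12*(-5)*18)*(-18) = ((145/12)*18)*(-18) = (435/2)*(-18) = -3915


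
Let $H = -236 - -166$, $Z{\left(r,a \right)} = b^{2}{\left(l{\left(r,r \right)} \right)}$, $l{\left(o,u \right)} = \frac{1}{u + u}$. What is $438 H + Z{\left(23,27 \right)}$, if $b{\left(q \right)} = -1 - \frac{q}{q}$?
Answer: $-30656$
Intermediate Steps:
$l{\left(o,u \right)} = \frac{1}{2 u}$
$b{\left(q \right)} = -2$ ($b{\left(q \right)} = -1 - 1 = -2$)
$Z{\left(r,a \right)} = 4$ ($Z{\left(r,a \right)} = \left(-2\right)^{2} = 4$)
$H = -70$ ($H = -236 + 166 = -70$)
$438 H + Z{\left(23,27 \right)} = 438 \left(-70\right) + 4 = -30660 + 4 = -30656$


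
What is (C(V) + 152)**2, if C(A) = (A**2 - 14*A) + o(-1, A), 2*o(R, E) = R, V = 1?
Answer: 76729/4 ≈ 19182.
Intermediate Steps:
o(R, E) = R/2
C(A) = -1/2 + A**2 - 14*A (C(A) = (A**2 - 14*A) + (1/2)*(-1) = (A**2 - 14*A) - 1/2 = -1/2 + A**2 - 14*A)
(C(V) + 152)**2 = ((-1/2 + 1**2 - 14*1) + 152)**2 = ((-1/2 + 1 - 14) + 152)**2 = (-27/2 + 152)**2 = (277/2)**2 = 76729/4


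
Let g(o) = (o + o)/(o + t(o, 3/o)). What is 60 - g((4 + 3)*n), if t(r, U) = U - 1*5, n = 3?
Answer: 6486/113 ≈ 57.398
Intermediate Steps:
t(r, U) = -5 + U (t(r, U) = U - 5 = -5 + U)
g(o) = 2*o/(-5 + o + 3/o) (g(o) = (o + o)/(o + (-5 + 3/o)) = (2*o)/(-5 + o + 3/o) = 2*o/(-5 + o + 3/o))
60 - g((4 + 3)*n) = 60 - 2*((4 + 3)*3)**2/(3 + ((4 + 3)*3)*(-5 + (4 + 3)*3)) = 60 - 2*(7*3)**2/(3 + (7*3)*(-5 + 7*3)) = 60 - 2*21**2/(3 + 21*(-5 + 21)) = 60 - 2*441/(3 + 21*16) = 60 - 2*441/(3 + 336) = 60 - 2*441/339 = 60 - 1*294/113 = 60 - 294/113 = 6486/113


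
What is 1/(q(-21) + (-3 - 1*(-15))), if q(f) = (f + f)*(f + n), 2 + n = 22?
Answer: 1/54 ≈ 0.018519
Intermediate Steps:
n = 20 (n = -2 + 22 = 20)
q(f) = 2*f*(20 + f) (q(f) = (f + f)*(f + 20) = (2*f)*(20 + f) = 2*f*(20 + f))
1/(q(-21) + (-3 - 1*(-15))) = 1/(2*(-21)*(20 - 21) + (-3 - 1*(-15))) = 1/(2*(-21)*(-1) + (-3 + 15)) = 1/(42 + 12) = 1/54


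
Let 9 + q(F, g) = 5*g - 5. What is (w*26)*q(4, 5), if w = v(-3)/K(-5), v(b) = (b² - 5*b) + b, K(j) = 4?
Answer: 3003/2 ≈ 1501.5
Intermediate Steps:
q(F, g) = -14 + 5*g (q(F, g) = -9 + (5*g - 5) = -9 + (-5 + 5*g) = -14 + 5*g)
v(b) = b² - 4*b
w = 21/4 (w = -3*(-4 - 3)/4 = -3*(-7)*(¼) = 21*(¼) = 21/4 ≈ 5.2500)
(w*26)*q(4, 5) = ((21/4)*26)*(-14 + 5*5) = 273*(-14 + 25)/2 = (273/2)*11 = 3003/2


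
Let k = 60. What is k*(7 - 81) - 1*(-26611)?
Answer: 22171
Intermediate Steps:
k*(7 - 81) - 1*(-26611) = 60*(7 - 81) - 1*(-26611) = 60*(-74) + 26611 = -4440 + 26611 = 22171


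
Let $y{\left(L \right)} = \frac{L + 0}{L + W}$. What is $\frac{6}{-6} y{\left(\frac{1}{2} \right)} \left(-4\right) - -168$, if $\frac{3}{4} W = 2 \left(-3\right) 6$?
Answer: $\frac{15956}{95} \approx 167.96$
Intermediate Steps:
$W = -48$ ($W = \frac{4 \cdot 2 \left(-3\right) 6}{3} = \frac{4 \left(\left(-6\right) 6\right)}{3} = \frac{4}{3} \left(-36\right) = -48$)
$y{\left(L \right)} = \frac{L}{-48 + L}$ ($y{\left(L \right)} = \frac{L + 0}{L - 48} = \frac{L}{-48 + L}$)
$\frac{6}{-6} y{\left(\frac{1}{2} \right)} \left(-4\right) - -168 = \frac{6}{-6} \frac{1}{2 \left(-48 + \frac{1}{2}\right)} \left(-4\right) - -168 = 6 \left(- \frac{1}{6}\right) \frac{1}{2 \left(-48 + \frac{1}{2}\right)} \left(-4\right) + 168 = - \frac{1}{2 \left(- \frac{95}{2}\right)} \left(-4\right) + 168 = - \frac{-2}{2 \cdot 95} \left(-4\right) + 168 = \left(-1\right) \left(- \frac{1}{95}\right) \left(-4\right) + 168 = \frac{1}{95} \left(-4\right) + 168 = - \frac{4}{95} + 168 = \frac{15956}{95}$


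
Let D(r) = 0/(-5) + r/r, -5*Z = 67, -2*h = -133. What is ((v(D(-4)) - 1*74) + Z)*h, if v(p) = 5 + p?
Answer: -54131/10 ≈ -5413.1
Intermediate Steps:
h = 133/2 (h = -½*(-133) = 133/2 ≈ 66.500)
Z = -67/5 (Z = -⅕*67 = -67/5 ≈ -13.400)
D(r) = 1 (D(r) = 0*(-⅕) + 1 = 0 + 1 = 1)
((v(D(-4)) - 1*74) + Z)*h = (((5 + 1) - 1*74) - 67/5)*(133/2) = ((6 - 74) - 67/5)*(133/2) = (-68 - 67/5)*(133/2) = -407/5*133/2 = -54131/10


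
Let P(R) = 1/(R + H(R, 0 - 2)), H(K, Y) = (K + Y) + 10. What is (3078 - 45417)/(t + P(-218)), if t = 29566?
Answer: -18121092/12654247 ≈ -1.4320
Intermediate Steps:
H(K, Y) = 10 + K + Y
P(R) = 1/(8 + 2*R) (P(R) = 1/(R + (10 + R + (0 - 2))) = 1/(R + (10 + R - 2)) = 1/(R + (8 + R)) = 1/(8 + 2*R))
(3078 - 45417)/(t + P(-218)) = (3078 - 45417)/(29566 + 1/(2*(4 - 218))) = -42339/(29566 + (½)/(-214)) = -42339/(29566 + (½)*(-1/214)) = -42339/(29566 - 1/428) = -42339/12654247/428 = -42339*428/12654247 = -18121092/12654247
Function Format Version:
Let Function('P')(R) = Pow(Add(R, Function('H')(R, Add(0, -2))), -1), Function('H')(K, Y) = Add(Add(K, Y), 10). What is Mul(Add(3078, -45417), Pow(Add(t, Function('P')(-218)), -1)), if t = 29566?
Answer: Rational(-18121092, 12654247) ≈ -1.4320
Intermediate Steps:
Function('H')(K, Y) = Add(10, K, Y)
Function('P')(R) = Pow(Add(8, Mul(2, R)), -1) (Function('P')(R) = Pow(Add(R, Add(10, R, Add(0, -2))), -1) = Pow(Add(R, Add(10, R, -2)), -1) = Pow(Add(R, Add(8, R)), -1) = Pow(Add(8, Mul(2, R)), -1))
Mul(Add(3078, -45417), Pow(Add(t, Function('P')(-218)), -1)) = Mul(Add(3078, -45417), Pow(Add(29566, Mul(Rational(1, 2), Pow(Add(4, -218), -1))), -1)) = Mul(-42339, Pow(Add(29566, Mul(Rational(1, 2), Pow(-214, -1))), -1)) = Mul(-42339, Pow(Add(29566, Mul(Rational(1, 2), Rational(-1, 214))), -1)) = Mul(-42339, Pow(Add(29566, Rational(-1, 428)), -1)) = Mul(-42339, Pow(Rational(12654247, 428), -1)) = Mul(-42339, Rational(428, 12654247)) = Rational(-18121092, 12654247)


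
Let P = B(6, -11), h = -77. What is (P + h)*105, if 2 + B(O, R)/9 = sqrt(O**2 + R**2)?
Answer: -9975 + 945*sqrt(157) ≈ 1865.8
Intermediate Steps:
B(O, R) = -18 + 9*sqrt(O**2 + R**2)
P = -18 + 9*sqrt(157) (P = -18 + 9*sqrt(6**2 + (-11)**2) = -18 + 9*sqrt(36 + 121) = -18 + 9*sqrt(157) ≈ 94.770)
(P + h)*105 = ((-18 + 9*sqrt(157)) - 77)*105 = (-95 + 9*sqrt(157))*105 = -9975 + 945*sqrt(157)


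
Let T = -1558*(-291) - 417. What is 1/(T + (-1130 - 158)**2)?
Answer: 1/2111905 ≈ 4.7351e-7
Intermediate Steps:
T = 452961 (T = 453378 - 417 = 452961)
1/(T + (-1130 - 158)**2) = 1/(452961 + (-1130 - 158)**2) = 1/(452961 + (-1288)**2) = 1/(452961 + 1658944) = 1/2111905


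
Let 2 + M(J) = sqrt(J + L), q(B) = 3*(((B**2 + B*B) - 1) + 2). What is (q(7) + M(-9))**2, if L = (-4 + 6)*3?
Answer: (295 + I*sqrt(3))**2 ≈ 87022.0 + 1022.0*I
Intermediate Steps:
L = 6 (L = 2*3 = 6)
q(B) = 3 + 6*B**2 (q(B) = 3*(((B**2 + B**2) - 1) + 2) = 3*((2*B**2 - 1) + 2) = 3*((-1 + 2*B**2) + 2) = 3*(1 + 2*B**2) = 3 + 6*B**2)
M(J) = -2 + sqrt(6 + J) (M(J) = -2 + sqrt(J + 6) = -2 + sqrt(6 + J))
(q(7) + M(-9))**2 = ((3 + 6*7**2) + (-2 + sqrt(6 - 9)))**2 = ((3 + 6*49) + (-2 + sqrt(-3)))**2 = ((3 + 294) + (-2 + I*sqrt(3)))**2 = (297 + (-2 + I*sqrt(3)))**2 = (295 + I*sqrt(3))**2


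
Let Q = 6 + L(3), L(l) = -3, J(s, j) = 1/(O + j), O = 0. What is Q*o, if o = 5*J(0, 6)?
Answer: 5/2 ≈ 2.5000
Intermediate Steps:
J(s, j) = 1/j (J(s, j) = 1/(0 + j) = 1/j)
o = ⅚ (o = 5/6 = 5*(⅙) = ⅚ ≈ 0.83333)
Q = 3 (Q = 6 - 3 = 3)
Q*o = 3*(⅚) = 5/2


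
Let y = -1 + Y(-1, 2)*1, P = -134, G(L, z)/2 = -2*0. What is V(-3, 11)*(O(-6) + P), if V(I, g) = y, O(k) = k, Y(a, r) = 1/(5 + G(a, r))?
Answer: 112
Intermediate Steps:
G(L, z) = 0 (G(L, z) = 2*(-2*0) = 2*0 = 0)
Y(a, r) = 1/5 (Y(a, r) = 1/(5 + 0) = 1/5)
y = -4/5 (y = -1 + (1/5)*1 = -1 + 1/5 = -4/5 ≈ -0.80000)
V(I, g) = -4/5
V(-3, 11)*(O(-6) + P) = -4*(-6 - 134)/5 = -4/5*(-140) = 112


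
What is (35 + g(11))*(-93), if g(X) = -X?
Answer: -2232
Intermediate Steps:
(35 + g(11))*(-93) = (35 - 1*11)*(-93) = (35 - 11)*(-93) = 24*(-93) = -2232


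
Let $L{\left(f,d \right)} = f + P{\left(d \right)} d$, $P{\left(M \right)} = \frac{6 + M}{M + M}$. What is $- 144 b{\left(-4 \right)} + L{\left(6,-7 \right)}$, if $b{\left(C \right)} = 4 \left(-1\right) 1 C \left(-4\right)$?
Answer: $\frac{18443}{2} \approx 9221.5$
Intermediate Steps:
$P{\left(M \right)} = \frac{6 + M}{2 M}$
$L{\left(f,d \right)} = 3 + f + \frac{d}{2}$ ($L{\left(f,d \right)} = f + \frac{6 + d}{2 d} d = f + \left(3 + \frac{d}{2}\right) = 3 + f + \frac{d}{2}$)
$b{\left(C \right)} = 16 C$ ($b{\left(C \right)} = 4 \left(- C\right) \left(-4\right) = - 4 C \left(-4\right) = 16 C$)
$- 144 b{\left(-4 \right)} + L{\left(6,-7 \right)} = - 144 \cdot 16 \left(-4\right) + \left(3 + 6 + \frac{1}{2} \left(-7\right)\right) = \left(-144\right) \left(-64\right) + \left(3 + 6 - \frac{7}{2}\right) = 9216 + \frac{11}{2} = \frac{18443}{2}$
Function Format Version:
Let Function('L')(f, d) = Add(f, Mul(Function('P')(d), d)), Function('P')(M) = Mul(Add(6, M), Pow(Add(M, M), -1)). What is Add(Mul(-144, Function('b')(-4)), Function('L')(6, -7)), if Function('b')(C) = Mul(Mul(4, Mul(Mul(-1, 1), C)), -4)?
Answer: Rational(18443, 2) ≈ 9221.5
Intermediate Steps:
Function('P')(M) = Mul(Rational(1, 2), Pow(M, -1), Add(6, M)) (Function('P')(M) = Mul(Add(6, M), Pow(Mul(2, M), -1)) = Mul(Add(6, M), Mul(Rational(1, 2), Pow(M, -1))) = Mul(Rational(1, 2), Pow(M, -1), Add(6, M)))
Function('L')(f, d) = Add(3, f, Mul(Rational(1, 2), d)) (Function('L')(f, d) = Add(f, Mul(Mul(Rational(1, 2), Pow(d, -1), Add(6, d)), d)) = Add(f, Add(3, Mul(Rational(1, 2), d))) = Add(3, f, Mul(Rational(1, 2), d)))
Function('b')(C) = Mul(16, C) (Function('b')(C) = Mul(Mul(4, Mul(-1, C)), -4) = Mul(Mul(-4, C), -4) = Mul(16, C))
Add(Mul(-144, Function('b')(-4)), Function('L')(6, -7)) = Add(Mul(-144, Mul(16, -4)), Add(3, 6, Mul(Rational(1, 2), -7))) = Add(Mul(-144, -64), Add(3, 6, Rational(-7, 2))) = Add(9216, Rational(11, 2)) = Rational(18443, 2)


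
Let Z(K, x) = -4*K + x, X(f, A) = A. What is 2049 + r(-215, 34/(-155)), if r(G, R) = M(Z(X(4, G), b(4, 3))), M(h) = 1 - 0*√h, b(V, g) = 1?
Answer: 2050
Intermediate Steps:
Z(K, x) = x - 4*K
M(h) = 1 (M(h) = 1 - 1*0 = 1 + 0 = 1)
r(G, R) = 1
2049 + r(-215, 34/(-155)) = 2049 + 1 = 2050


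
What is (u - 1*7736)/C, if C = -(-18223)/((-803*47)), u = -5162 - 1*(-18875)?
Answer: -225577957/18223 ≈ -12379.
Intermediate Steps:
u = 13713 (u = -5162 + 18875 = 13713)
C = -18223/37741 (C = -(-18223)/(-37741) = -(-18223)*(-1)/37741 = -1*18223/37741 = -18223/37741 ≈ -0.48284)
(u - 1*7736)/C = (13713 - 1*7736)/(-18223/37741) = (13713 - 7736)*(-37741/18223) = 5977*(-37741/18223) = -225577957/18223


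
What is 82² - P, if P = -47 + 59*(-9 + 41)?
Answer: 4883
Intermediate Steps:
P = 1841 (P = -47 + 59*32 = -47 + 1888 = 1841)
82² - P = 82² - 1*1841 = 6724 - 1841 = 4883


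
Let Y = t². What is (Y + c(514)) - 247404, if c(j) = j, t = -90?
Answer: -238790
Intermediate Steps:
Y = 8100 (Y = (-90)² = 8100)
(Y + c(514)) - 247404 = (8100 + 514) - 247404 = 8614 - 247404 = -238790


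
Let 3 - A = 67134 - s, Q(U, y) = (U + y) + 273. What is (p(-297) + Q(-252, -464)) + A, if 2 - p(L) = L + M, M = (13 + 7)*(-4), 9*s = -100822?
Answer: -705577/9 ≈ -78398.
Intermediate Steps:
s = -100822/9 (s = (⅑)*(-100822) = -100822/9 ≈ -11202.)
Q(U, y) = 273 + U + y
M = -80 (M = 20*(-4) = -80)
p(L) = 82 - L (p(L) = 2 - (L - 80) = 2 - (-80 + L) = 2 + (80 - L) = 82 - L)
A = -705001/9 (A = 3 - (67134 - 1*(-100822/9)) = 3 - (67134 + 100822/9) = 3 - 1*705028/9 = 3 - 705028/9 = -705001/9 ≈ -78334.)
(p(-297) + Q(-252, -464)) + A = ((82 - 1*(-297)) + (273 - 252 - 464)) - 705001/9 = ((82 + 297) - 443) - 705001/9 = (379 - 443) - 705001/9 = -64 - 705001/9 = -705577/9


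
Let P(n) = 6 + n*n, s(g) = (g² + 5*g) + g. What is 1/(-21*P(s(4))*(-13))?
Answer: 1/438438 ≈ 2.2808e-6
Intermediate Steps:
s(g) = g² + 6*g
P(n) = 6 + n²
1/(-21*P(s(4))*(-13)) = 1/(-21*(6 + (4*(6 + 4))²)*(-13)) = 1/(-21*(6 + (4*10)²)*(-13)) = 1/(-21*(6 + 40²)*(-13)) = 1/(-21*(6 + 1600)*(-13)) = 1/(-21*1606*(-13)) = 1/(-33726*(-13)) = 1/438438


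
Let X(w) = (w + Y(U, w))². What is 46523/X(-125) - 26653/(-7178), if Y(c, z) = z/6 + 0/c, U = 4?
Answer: 32428118509/5495656250 ≈ 5.9007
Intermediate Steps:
Y(c, z) = z/6 (Y(c, z) = z*(⅙) + 0 = z/6 + 0 = z/6)
X(w) = 49*w²/36 (X(w) = (w + w/6)² = (7*w/6)² = 49*w²/36)
46523/X(-125) - 26653/(-7178) = 46523/(((49/36)*(-125)²)) - 26653/(-7178) = 46523/(((49/36)*15625)) - 26653*(-1/7178) = 46523/(765625/36) + 26653/7178 = 46523*(36/765625) + 26653/7178 = 1674828/765625 + 26653/7178 = 32428118509/5495656250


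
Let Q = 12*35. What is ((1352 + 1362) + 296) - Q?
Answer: 2590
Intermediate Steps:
Q = 420
((1352 + 1362) + 296) - Q = ((1352 + 1362) + 296) - 1*420 = (2714 + 296) - 420 = 3010 - 420 = 2590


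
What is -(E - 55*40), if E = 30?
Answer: 2170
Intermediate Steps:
-(E - 55*40) = -(30 - 55*40) = -(30 - 2200) = -1*(-2170) = 2170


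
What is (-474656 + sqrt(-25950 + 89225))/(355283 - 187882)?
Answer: -224/79 + 5*sqrt(2531)/167401 ≈ -2.8339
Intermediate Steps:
(-474656 + sqrt(-25950 + 89225))/(355283 - 187882) = (-474656 + sqrt(63275))/167401 = (-474656 + 5*sqrt(2531))*(1/167401) = -224/79 + 5*sqrt(2531)/167401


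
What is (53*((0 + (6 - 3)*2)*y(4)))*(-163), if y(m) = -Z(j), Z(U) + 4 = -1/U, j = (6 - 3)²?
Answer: -639286/3 ≈ -2.1310e+5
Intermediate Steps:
j = 9 (j = 3² = 9)
Z(U) = -4 - 1/U
y(m) = 37/9 (y(m) = -(-4 - 1/9) = -(-4 - 1*⅑) = -(-4 - ⅑) = -1*(-37/9) = 37/9)
(53*((0 + (6 - 3)*2)*y(4)))*(-163) = (53*((0 + (6 - 3)*2)*(37/9)))*(-163) = (53*((0 + 3*2)*(37/9)))*(-163) = (53*((0 + 6)*(37/9)))*(-163) = (53*(6*(37/9)))*(-163) = (53*(74/3))*(-163) = (3922/3)*(-163) = -639286/3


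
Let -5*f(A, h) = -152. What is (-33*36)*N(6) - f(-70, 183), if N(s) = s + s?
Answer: -71432/5 ≈ -14286.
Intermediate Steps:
f(A, h) = 152/5 (f(A, h) = -1/5*(-152) = 152/5)
N(s) = 2*s
(-33*36)*N(6) - f(-70, 183) = (-33*36)*(2*6) - 1*152/5 = -1188*12 - 152/5 = -14256 - 152/5 = -71432/5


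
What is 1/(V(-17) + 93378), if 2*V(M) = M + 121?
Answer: 1/93430 ≈ 1.0703e-5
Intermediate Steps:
V(M) = 121/2 + M/2 (V(M) = (M + 121)/2 = (121 + M)/2 = 121/2 + M/2)
1/(V(-17) + 93378) = 1/((121/2 + (½)*(-17)) + 93378) = 1/((121/2 - 17/2) + 93378) = 1/(52 + 93378) = 1/93430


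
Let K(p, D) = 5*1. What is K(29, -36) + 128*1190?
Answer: 152325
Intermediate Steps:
K(p, D) = 5
K(29, -36) + 128*1190 = 5 + 128*1190 = 5 + 152320 = 152325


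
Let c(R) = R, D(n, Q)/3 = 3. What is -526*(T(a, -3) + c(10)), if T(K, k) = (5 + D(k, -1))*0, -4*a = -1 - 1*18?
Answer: -5260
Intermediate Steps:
D(n, Q) = 9 (D(n, Q) = 3*3 = 9)
a = 19/4 (a = -(-1 - 1*18)/4 = -(-1 - 18)/4 = -¼*(-19) = 19/4 ≈ 4.7500)
T(K, k) = 0 (T(K, k) = (5 + 9)*0 = 14*0 = 0)
-526*(T(a, -3) + c(10)) = -526*(0 + 10) = -526*10 = -5260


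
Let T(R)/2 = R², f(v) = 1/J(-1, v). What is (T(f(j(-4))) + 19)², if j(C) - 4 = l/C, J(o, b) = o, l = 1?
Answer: 441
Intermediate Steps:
j(C) = 4 + 1/C
f(v) = -1 (f(v) = 1/(-1) = -1)
T(R) = 2*R²
(T(f(j(-4))) + 19)² = (2*(-1)² + 19)² = (2*1 + 19)² = (2 + 19)² = 21² = 441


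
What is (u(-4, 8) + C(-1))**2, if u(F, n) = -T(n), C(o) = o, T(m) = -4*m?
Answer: 961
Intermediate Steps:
u(F, n) = 4*n (u(F, n) = -(-4)*n = 4*n)
(u(-4, 8) + C(-1))**2 = (4*8 - 1)**2 = (32 - 1)**2 = 31**2 = 961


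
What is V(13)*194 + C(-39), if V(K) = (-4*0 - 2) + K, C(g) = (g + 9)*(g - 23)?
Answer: 3994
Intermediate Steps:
C(g) = (-23 + g)*(9 + g) (C(g) = (9 + g)*(-23 + g) = (-23 + g)*(9 + g))
V(K) = -2 + K (V(K) = (0 - 2) + K = -2 + K)
V(13)*194 + C(-39) = (-2 + 13)*194 + (-207 + (-39)² - 14*(-39)) = 11*194 + (-207 + 1521 + 546) = 2134 + 1860 = 3994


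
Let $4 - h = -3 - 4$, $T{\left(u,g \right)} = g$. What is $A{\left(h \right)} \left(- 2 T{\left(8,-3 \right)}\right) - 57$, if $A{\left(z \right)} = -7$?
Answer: $-99$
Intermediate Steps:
$h = 11$ ($h = 4 - \left(-3 - 4\right) = 4 - -7 = 4 + 7 = 11$)
$A{\left(h \right)} \left(- 2 T{\left(8,-3 \right)}\right) - 57 = - 7 \left(\left(-2\right) \left(-3\right)\right) - 57 = \left(-7\right) 6 - 57 = -42 - 57 = -99$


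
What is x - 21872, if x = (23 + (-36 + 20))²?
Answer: -21823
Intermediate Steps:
x = 49 (x = (23 - 16)² = 7² = 49)
x - 21872 = 49 - 21872 = -21823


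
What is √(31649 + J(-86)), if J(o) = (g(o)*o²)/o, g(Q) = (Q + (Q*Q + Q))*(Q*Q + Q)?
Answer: I*√4541408191 ≈ 67390.0*I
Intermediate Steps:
g(Q) = (Q + Q²)*(Q² + 2*Q) (g(Q) = (Q + (Q² + Q))*(Q² + Q) = (Q + (Q + Q²))*(Q + Q²) = (Q² + 2*Q)*(Q + Q²) = (Q + Q²)*(Q² + 2*Q))
J(o) = o³*(2 + o² + 3*o) (J(o) = ((o²*(2 + o² + 3*o))*o²)/o = (o⁴*(2 + o² + 3*o))/o = o³*(2 + o² + 3*o))
√(31649 + J(-86)) = √(31649 + (-86)³*(2 + (-86)² + 3*(-86))) = √(31649 - 636056*(2 + 7396 - 258)) = √(31649 - 636056*7140) = √(31649 - 4541439840) = √(-4541408191) = I*√4541408191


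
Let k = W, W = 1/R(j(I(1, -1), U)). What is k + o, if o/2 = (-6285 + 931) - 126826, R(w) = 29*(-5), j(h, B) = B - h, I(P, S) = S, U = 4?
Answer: -38332201/145 ≈ -2.6436e+5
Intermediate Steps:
R(w) = -145
W = -1/145 (W = 1/(-145) = -1/145 ≈ -0.0068966)
o = -264360 (o = 2*((-6285 + 931) - 126826) = 2*(-5354 - 126826) = 2*(-132180) = -264360)
k = -1/145 ≈ -0.0068966
k + o = -1/145 - 264360 = -38332201/145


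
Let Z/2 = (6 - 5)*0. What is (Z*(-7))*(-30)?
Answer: 0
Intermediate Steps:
Z = 0 (Z = 2*((6 - 5)*0) = 2*(1*0) = 2*0 = 0)
(Z*(-7))*(-30) = (0*(-7))*(-30) = 0*(-30) = 0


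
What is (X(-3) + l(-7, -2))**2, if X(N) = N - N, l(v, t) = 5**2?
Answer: 625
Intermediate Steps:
l(v, t) = 25
X(N) = 0
(X(-3) + l(-7, -2))**2 = (0 + 25)**2 = 25**2 = 625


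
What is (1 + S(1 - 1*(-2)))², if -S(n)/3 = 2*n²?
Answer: 2809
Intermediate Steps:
S(n) = -6*n²
(1 + S(1 - 1*(-2)))² = (1 - 6*(1 - 1*(-2))²)² = (1 - 6*(1 + 2)²)² = (1 - 6*3²)² = (1 - 6*9)² = (1 - 54)² = (-53)² = 2809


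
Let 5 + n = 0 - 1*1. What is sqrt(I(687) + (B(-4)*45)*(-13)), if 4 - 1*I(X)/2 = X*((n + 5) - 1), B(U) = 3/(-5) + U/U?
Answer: sqrt(2522) ≈ 50.220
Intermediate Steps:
n = -6 (n = -5 + (0 - 1*1) = -5 + (0 - 1) = -5 - 1 = -6)
B(U) = 2/5 (B(U) = 3*(-1/5) + 1 = -3/5 + 1 = 2/5)
I(X) = 8 + 4*X (I(X) = 8 - 2*X*((-6 + 5) - 1) = 8 - 2*X*(-1 - 1) = 8 - 2*X*(-2) = 8 - (-4)*X = 8 + 4*X)
sqrt(I(687) + (B(-4)*45)*(-13)) = sqrt((8 + 4*687) + ((2/5)*45)*(-13)) = sqrt((8 + 2748) + 18*(-13)) = sqrt(2756 - 234) = sqrt(2522)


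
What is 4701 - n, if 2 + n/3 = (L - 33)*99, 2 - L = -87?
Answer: -11925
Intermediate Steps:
L = 89 (L = 2 - 1*(-87) = 2 + 87 = 89)
n = 16626 (n = -6 + 3*((89 - 33)*99) = -6 + 3*(56*99) = -6 + 3*5544 = -6 + 16632 = 16626)
4701 - n = 4701 - 1*16626 = 4701 - 16626 = -11925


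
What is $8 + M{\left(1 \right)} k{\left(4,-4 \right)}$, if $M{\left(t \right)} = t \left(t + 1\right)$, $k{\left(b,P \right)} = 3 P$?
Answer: $-16$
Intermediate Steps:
$M{\left(t \right)} = t \left(1 + t\right)$
$8 + M{\left(1 \right)} k{\left(4,-4 \right)} = 8 + 1 \left(1 + 1\right) 3 \left(-4\right) = 8 + 1 \cdot 2 \left(-12\right) = 8 + 2 \left(-12\right) = 8 - 24 = -16$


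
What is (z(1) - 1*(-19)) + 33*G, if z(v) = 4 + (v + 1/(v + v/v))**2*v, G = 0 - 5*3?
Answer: -1879/4 ≈ -469.75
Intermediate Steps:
G = -15 (G = 0 - 15 = -15)
z(v) = 4 + v*(v + 1/(1 + v))**2 (z(v) = 4 + (v + 1/(v + 1))**2*v = 4 + (v + 1/(1 + v))**2*v = 4 + v*(v + 1/(1 + v))**2)
(z(1) - 1*(-19)) + 33*G = ((4 + 1*(1 + 1 + 1**2)**2/(1 + 1)**2) - 1*(-19)) + 33*(-15) = ((4 + 1*(1 + 1 + 1)**2/2**2) + 19) - 495 = ((4 + 1*(1/4)*3**2) + 19) - 495 = ((4 + 1*(1/4)*9) + 19) - 495 = ((4 + 9/4) + 19) - 495 = (25/4 + 19) - 495 = 101/4 - 495 = -1879/4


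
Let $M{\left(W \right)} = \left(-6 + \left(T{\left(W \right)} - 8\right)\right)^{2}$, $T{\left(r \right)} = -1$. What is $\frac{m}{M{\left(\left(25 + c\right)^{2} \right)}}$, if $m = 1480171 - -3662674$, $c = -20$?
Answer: $\frac{1028569}{45} \approx 22857.0$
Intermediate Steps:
$M{\left(W \right)} = 225$ ($M{\left(W \right)} = \left(-6 - 9\right)^{2} = \left(-15\right)^{2} = 225$)
$m = 5142845$ ($m = 1480171 + 3662674 = 5142845$)
$\frac{m}{M{\left(\left(25 + c\right)^{2} \right)}} = \frac{5142845}{225} = 5142845 \cdot \frac{1}{225} = \frac{1028569}{45}$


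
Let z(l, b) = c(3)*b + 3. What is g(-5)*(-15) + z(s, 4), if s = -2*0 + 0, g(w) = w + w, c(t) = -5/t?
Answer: 439/3 ≈ 146.33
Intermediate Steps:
g(w) = 2*w
s = 0 (s = 0 + 0 = 0)
z(l, b) = 3 - 5*b/3 (z(l, b) = (-5/3)*b + 3 = (-5*⅓)*b + 3 = -5*b/3 + 3 = 3 - 5*b/3)
g(-5)*(-15) + z(s, 4) = (2*(-5))*(-15) + (3 - 5/3*4) = -10*(-15) + (3 - 20/3) = 150 - 11/3 = 439/3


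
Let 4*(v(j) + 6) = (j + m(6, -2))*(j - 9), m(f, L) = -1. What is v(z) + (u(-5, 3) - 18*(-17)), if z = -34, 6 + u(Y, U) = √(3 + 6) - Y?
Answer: 2713/4 ≈ 678.25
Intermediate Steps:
u(Y, U) = -3 - Y (u(Y, U) = -6 + (√(3 + 6) - Y) = -6 + (√9 - Y) = -6 + (3 - Y) = -3 - Y)
v(j) = -6 + (-1 + j)*(-9 + j)/4 (v(j) = -6 + ((j - 1)*(j - 9))/4 = -6 + ((-1 + j)*(-9 + j))/4 = -6 + (-1 + j)*(-9 + j)/4)
v(z) + (u(-5, 3) - 18*(-17)) = (-15/4 - 5/2*(-34) + (¼)*(-34)²) + ((-3 - 1*(-5)) - 18*(-17)) = (-15/4 + 85 + (¼)*1156) + ((-3 + 5) + 306) = (-15/4 + 85 + 289) + (2 + 306) = 1481/4 + 308 = 2713/4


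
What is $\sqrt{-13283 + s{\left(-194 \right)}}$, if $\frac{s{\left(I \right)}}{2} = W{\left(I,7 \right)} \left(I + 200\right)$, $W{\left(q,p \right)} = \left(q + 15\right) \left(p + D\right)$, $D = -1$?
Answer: $i \sqrt{26171} \approx 161.77 i$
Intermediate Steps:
$W{\left(q,p \right)} = \left(-1 + p\right) \left(15 + q\right)$ ($W{\left(q,p \right)} = \left(q + 15\right) \left(p - 1\right) = \left(15 + q\right) \left(-1 + p\right) = \left(-1 + p\right) \left(15 + q\right)$)
$s{\left(I \right)} = 2 \left(90 + 6 I\right) \left(200 + I\right)$ ($s{\left(I \right)} = 2 \left(-15 - I + 15 \cdot 7 + 7 I\right) \left(I + 200\right) = 2 \left(-15 - I + 105 + 7 I\right) \left(200 + I\right) = 2 \left(90 + 6 I\right) \left(200 + I\right)$)
$\sqrt{-13283 + s{\left(-194 \right)}} = \sqrt{-13283 + 12 \left(15 - 194\right) \left(200 - 194\right)} = \sqrt{-13283 + 12 \left(-179\right) 6} = \sqrt{-13283 - 12888} = \sqrt{-26171} = i \sqrt{26171}$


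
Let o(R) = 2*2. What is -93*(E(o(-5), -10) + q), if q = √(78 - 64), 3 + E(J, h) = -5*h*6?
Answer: -27621 - 93*√14 ≈ -27969.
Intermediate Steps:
o(R) = 4
E(J, h) = -3 - 30*h (E(J, h) = -3 - 5*h*6 = -3 - 30*h)
q = √14 ≈ 3.7417
-93*(E(o(-5), -10) + q) = -93*((-3 - 30*(-10)) + √14) = -93*((-3 + 300) + √14) = -93*(297 + √14) = -27621 - 93*√14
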